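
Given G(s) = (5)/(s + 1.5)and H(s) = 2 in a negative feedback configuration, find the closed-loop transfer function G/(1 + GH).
Closed-loop T = G/(1+GH).
Numerator: G_num * H_den = 5.
Denominator: G_den * H_den + G_num * H_num = (s + 1.5) + (10) = s + 11.5.
T(s) = (5)/(s + 11.5)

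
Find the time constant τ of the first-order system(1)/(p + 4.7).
First-order system: τ = -1/pole. Pole = -4.7. τ = -1/(-4.7) = 0.2128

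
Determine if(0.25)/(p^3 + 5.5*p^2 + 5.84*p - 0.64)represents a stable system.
Denominator: p^3 + 5.5*p^2 + 5.84*p - 0.64 = (p - 0.1)(p + 4)(p + 1.6). Poles: -1.6, -4, 0.1. All Re(p)<0: No (unstable)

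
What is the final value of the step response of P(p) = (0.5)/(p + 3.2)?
FVT: lim_{t→∞} y(t) = lim_{p→0} p*Y(p) where Y(p) = P(p)/p.
= lim_{p→0} P(p) = P(0) = num(0)/den(0) = 0.5/3.2 = 0.1562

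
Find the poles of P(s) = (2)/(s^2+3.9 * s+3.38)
Set denominator = 0: s^2 + 3.9*s + 3.38 = (s + 2.6)(s + 1.3) = 0 → Poles: -1.3, -2.6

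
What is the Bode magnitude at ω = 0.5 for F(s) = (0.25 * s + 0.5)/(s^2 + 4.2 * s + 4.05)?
Substitute s = j*0.5: F(j0.5) = 0.114721 - 0.030504j.
|F(j0.5)| = sqrt(Re² + Im²) = 0.1187.
20*log₁₀(0.1187) = -18.51 dB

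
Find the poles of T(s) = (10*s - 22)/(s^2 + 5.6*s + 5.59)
Set denominator = 0: s^2 + 5.6*s + 5.59 = (s + 1.3)(s + 4.3) = 0 → Poles: -1.3, -4.3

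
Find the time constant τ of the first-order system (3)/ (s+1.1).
First-order system: τ = -1/pole. Pole = -1.1. τ = -1/(-1.1) = 0.9091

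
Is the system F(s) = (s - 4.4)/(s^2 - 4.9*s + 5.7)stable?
Denominator: s^2 - 4.9*s + 5.7 = (s - 1.9)(s - 3). Poles: 1.9, 3. All Re(p)<0: No (unstable)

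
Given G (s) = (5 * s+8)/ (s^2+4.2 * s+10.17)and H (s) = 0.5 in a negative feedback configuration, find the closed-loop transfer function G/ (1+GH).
Closed-loop T = G/(1+GH).
Numerator: G_num * H_den = 5*s + 8.
Denominator: G_den * H_den + G_num * H_num = (s^2 + 4.2*s + 10.17) + (2.5*s + 4) = s^2 + 6.7*s + 14.17.
T(s) = (5*s + 8)/(s^2 + 6.7*s + 14.17)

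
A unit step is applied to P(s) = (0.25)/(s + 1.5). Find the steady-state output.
FVT: lim_{t→∞} y(t) = lim_{s→0} s*Y(s) where Y(s) = P(s)/s.
= lim_{s→0} P(s) = P(0) = num(0)/den(0) = 0.25/1.5 = 0.1667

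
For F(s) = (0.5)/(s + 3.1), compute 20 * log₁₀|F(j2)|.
Substitute s = j*2: F(j2) = 0.113887 - 0.0734754j.
|F(j2)| = sqrt(Re² + Im²) = 0.1355.
20*log₁₀(0.1355) = -17.36 dB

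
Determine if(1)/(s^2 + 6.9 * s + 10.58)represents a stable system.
Denominator: s^2 + 6.9*s + 10.58 = (s + 4.6)(s + 2.3). Poles: -2.3, -4.6. All Re(p)<0: Yes (stable)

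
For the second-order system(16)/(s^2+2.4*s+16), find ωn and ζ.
Standard form: ωn²/(s²+2ζωn·s+ωn²).
const=16=ωn² → ωn=4, s coeff=2.4=2ζωn → ζ=0.3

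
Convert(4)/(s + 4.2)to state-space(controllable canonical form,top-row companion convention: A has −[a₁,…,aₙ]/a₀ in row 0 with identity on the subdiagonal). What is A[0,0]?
Reachable canonical form for den = s + 4.2: top row of A = -[a₁,a₂,...,aₙ]/a₀, ones on the subdiagonal, zeros elsewhere.
A = [[-4.2]].
A[0,0] = -4.2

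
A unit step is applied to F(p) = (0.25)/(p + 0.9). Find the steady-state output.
FVT: lim_{t→∞} y(t) = lim_{p→0} p*Y(p) where Y(p) = F(p)/p.
= lim_{p→0} F(p) = F(0) = num(0)/den(0) = 0.25/0.9 = 0.2778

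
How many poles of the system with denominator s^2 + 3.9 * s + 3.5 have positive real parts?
s^2 + 3.9*s + 3.5 = (s + 1.4)(s + 2.5). Poles: -1.4, -2.5. RHP poles (Re>0): 0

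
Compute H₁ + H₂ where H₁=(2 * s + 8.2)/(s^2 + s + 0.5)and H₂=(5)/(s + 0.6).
Parallel: H = H₁ + H₂ = (n₁·d₂ + n₂·d₁)/(d₁·d₂).
n₁·d₂ = 2*s^2 + 9.4*s + 4.92. n₂·d₁ = 5*s^2 + 5*s + 2.5. Sum = 7*s^2 + 14.4*s + 7.42. d₁·d₂ = s^3 + 1.6*s^2 + 1.1*s + 0.3.
H(s) = (7*s^2 + 14.4*s + 7.42)/(s^3 + 1.6*s^2 + 1.1*s + 0.3)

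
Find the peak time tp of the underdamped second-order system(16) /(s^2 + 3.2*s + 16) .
Standard form: ωn²/(s²+2ζωn·s+ωn²) → ωn = 4, ζ = 0.4.
ωd = ωn·√(1-ζ²) = 4·√(1-0.4²) = 3.666.
tp = π/ωd = π/3.666 = 0.8569 s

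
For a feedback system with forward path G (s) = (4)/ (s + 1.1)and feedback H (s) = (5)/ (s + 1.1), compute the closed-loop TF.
Closed-loop T = G/(1+GH).
Numerator: G_num * H_den = 4*s + 4.4.
Denominator: G_den * H_den + G_num * H_num = (s^2 + 2.2*s + 1.21) + (20) = s^2 + 2.2*s + 21.21.
T(s) = (4*s + 4.4)/(s^2 + 2.2*s + 21.21)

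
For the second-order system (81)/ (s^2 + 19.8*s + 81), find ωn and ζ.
Standard form: ωn²/(s²+2ζωn·s+ωn²).
const=81=ωn² → ωn=9, s coeff=19.8=2ζωn → ζ=1.1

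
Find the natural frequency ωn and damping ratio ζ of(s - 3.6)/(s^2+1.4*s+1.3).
Underdamped: complex pole -0.7 + 0.9j. ωn = |pole| = 1.14, ζ = -Re(pole)/ωn = 0.6139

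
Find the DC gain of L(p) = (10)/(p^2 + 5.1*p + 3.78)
DC gain = L(0) = num(0)/den(0) = 10/3.78 = 2.646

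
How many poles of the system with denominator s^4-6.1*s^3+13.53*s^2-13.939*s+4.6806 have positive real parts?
s^4 - 6.1*s^3 + 13.53*s^2 - 13.939*s + 4.6806 = (s - 2.9)(s - 0.6)(s^2 - 2.6*s + 2.69). Poles: 0.6, 1.3 + 1j, 1.3 - 1j, 2.9. RHP poles (Re>0): 4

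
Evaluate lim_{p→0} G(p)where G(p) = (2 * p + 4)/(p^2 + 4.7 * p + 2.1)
DC gain = G(0) = num(0)/den(0) = 4/2.1 = 1.905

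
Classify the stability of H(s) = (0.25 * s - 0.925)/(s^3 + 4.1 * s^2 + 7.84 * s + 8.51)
Denominator: s^3 + 4.1*s^2 + 7.84*s + 8.51 = (s + 2.3)(s^2 + 1.8*s + 3.7). Poles: -0.9 + 1.7j, -0.9 - 1.7j, -2.3. Stable (all poles in LHP)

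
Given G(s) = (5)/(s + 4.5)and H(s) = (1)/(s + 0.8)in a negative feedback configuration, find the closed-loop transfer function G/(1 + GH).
Closed-loop T = G/(1+GH).
Numerator: G_num * H_den = 5*s + 4.
Denominator: G_den * H_den + G_num * H_num = (s^2 + 5.3*s + 3.6) + (5) = s^2 + 5.3*s + 8.6.
T(s) = (5*s + 4)/(s^2 + 5.3*s + 8.6)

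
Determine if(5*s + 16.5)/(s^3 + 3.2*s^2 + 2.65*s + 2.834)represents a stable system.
Denominator: s^3 + 3.2*s^2 + 2.65*s + 2.834 = (s + 2.6)(s^2 + 0.6*s + 1.09). Poles: -0.3 + 1j, -0.3 - 1j, -2.6. All Re(p)<0: Yes (stable)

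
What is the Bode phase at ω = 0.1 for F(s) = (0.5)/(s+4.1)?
Substitute s = j*0.1: F(j0.1) = 0.121879 - 0.00297265j.
∠F(j0.1) = atan2(Im, Re) = atan2(-0.00297265, 0.121879) = -1.40°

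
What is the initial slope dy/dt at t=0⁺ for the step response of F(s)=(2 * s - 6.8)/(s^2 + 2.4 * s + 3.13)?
IVT: y'(0⁺) = lim_{s→∞} s²·Y(s) = lim_{s→∞} s·F(s).
deg(num) = 1, deg(den) = 2, relative degree = 1, so s·F(s) → (leading num)/(leading den) = 2/1 = 2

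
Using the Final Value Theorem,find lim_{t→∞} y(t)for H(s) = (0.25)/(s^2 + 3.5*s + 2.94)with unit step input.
FVT: lim_{t→∞} y(t) = lim_{s→0} s*Y(s) where Y(s) = H(s)/s.
= lim_{s→0} H(s) = H(0) = num(0)/den(0) = 0.25/2.94 = 0.08503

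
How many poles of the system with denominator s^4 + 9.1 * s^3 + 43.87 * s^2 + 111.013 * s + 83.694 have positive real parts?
s^4 + 9.1*s^3 + 43.87*s^2 + 111.013*s + 83.694 = (s + 3.7)(s + 1.2)(s^2 + 4.2*s + 18.85). Poles: -1.2, -2.1 + 3.8j, -2.1 - 3.8j, -3.7. RHP poles (Re>0): 0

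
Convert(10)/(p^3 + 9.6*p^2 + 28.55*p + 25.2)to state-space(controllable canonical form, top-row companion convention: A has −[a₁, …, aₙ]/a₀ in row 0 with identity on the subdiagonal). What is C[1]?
Reachable canonical form: C = numerator coefficients (right-aligned, zero-padded to length n).
num = 10, C = [[0, 0, 10]].
C[1] = 0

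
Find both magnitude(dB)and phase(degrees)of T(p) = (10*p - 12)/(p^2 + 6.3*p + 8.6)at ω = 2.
Substitute p = j*2: T(j2) = 1.09382 + 1.35171j.
|T| = 20*log₁₀(sqrt(Re²+Im²)) = 4.81 dB.
∠T = atan2(Im, Re) = 51.02°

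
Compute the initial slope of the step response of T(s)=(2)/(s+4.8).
IVT: y'(0⁺) = lim_{s→∞} s²·Y(s) = lim_{s→∞} s·T(s).
deg(num) = 0, deg(den) = 1, relative degree = 1, so s·T(s) → (leading num)/(leading den) = 2/1 = 2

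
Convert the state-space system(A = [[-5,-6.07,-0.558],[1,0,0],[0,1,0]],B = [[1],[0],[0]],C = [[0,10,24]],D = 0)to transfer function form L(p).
L(p) = C(pI - A)⁻¹B + D.
Characteristic polynomial det(pI - A) = p^3 + 5*p^2 + 6.07*p + 0.558.
Numerator from C·adj(pI-A)·B + D·det(pI-A) = 10*p + 24.
L(p) = (10*p + 24)/(p^3 + 5*p^2 + 6.07*p + 0.558)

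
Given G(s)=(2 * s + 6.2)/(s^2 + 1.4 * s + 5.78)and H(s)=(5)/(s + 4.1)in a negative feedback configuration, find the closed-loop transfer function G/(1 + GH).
Closed-loop T = G/(1+GH).
Numerator: G_num * H_den = 2*s^2 + 14.4*s + 25.42.
Denominator: G_den * H_den + G_num * H_num = (s^3 + 5.5*s^2 + 11.52*s + 23.698) + (10*s + 31) = s^3 + 5.5*s^2 + 21.52*s + 54.698.
T(s) = (2*s^2 + 14.4*s + 25.42)/(s^3 + 5.5*s^2 + 21.52*s + 54.698)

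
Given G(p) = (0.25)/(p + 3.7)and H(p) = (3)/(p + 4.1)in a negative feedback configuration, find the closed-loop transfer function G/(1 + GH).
Closed-loop T = G/(1+GH).
Numerator: G_num * H_den = 0.25*p + 1.025.
Denominator: G_den * H_den + G_num * H_num = (p^2 + 7.8*p + 15.17) + (0.75) = p^2 + 7.8*p + 15.92.
T(p) = (0.25*p + 1.025)/(p^2 + 7.8*p + 15.92)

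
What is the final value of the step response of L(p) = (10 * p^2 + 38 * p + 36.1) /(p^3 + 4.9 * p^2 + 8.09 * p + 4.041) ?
FVT: lim_{t→∞} y(t) = lim_{p→0} p*Y(p) where Y(p) = L(p)/p.
= lim_{p→0} L(p) = L(0) = num(0)/den(0) = 36.1/4.041 = 8.933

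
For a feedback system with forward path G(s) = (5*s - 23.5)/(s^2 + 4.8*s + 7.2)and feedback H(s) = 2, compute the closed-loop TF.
Closed-loop T = G/(1+GH).
Numerator: G_num * H_den = 5*s - 23.5.
Denominator: G_den * H_den + G_num * H_num = (s^2 + 4.8*s + 7.2) + (10*s - 47) = s^2 + 14.8*s - 39.8.
T(s) = (5*s - 23.5)/(s^2 + 14.8*s - 39.8)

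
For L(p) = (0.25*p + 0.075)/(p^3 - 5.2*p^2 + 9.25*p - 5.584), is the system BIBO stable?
Denominator: p^3 - 5.2*p^2 + 9.25*p - 5.584 = (p - 1.6)(p^2 - 3.6*p + 3.49). Poles: 1.6, 1.8 + 0.5j, 1.8 - 0.5j. All Re(p)<0: No (unstable)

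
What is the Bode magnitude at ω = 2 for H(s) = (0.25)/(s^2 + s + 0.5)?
Substitute s = j*2: H(j2) = -0.0538462 - 0.0307692j.
|H(j2)| = sqrt(Re² + Im²) = 0.06202.
20*log₁₀(0.06202) = -24.15 dB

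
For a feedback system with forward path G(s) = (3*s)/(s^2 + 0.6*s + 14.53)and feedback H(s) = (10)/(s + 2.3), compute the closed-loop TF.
Closed-loop T = G/(1+GH).
Numerator: G_num * H_den = 3*s^2 + 6.9*s.
Denominator: G_den * H_den + G_num * H_num = (s^3 + 2.9*s^2 + 15.91*s + 33.419) + (30*s) = s^3 + 2.9*s^2 + 45.91*s + 33.419.
T(s) = (3*s^2 + 6.9*s)/(s^3 + 2.9*s^2 + 45.91*s + 33.419)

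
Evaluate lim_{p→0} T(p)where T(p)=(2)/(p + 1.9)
DC gain = T(0) = num(0)/den(0) = 2/1.9 = 1.053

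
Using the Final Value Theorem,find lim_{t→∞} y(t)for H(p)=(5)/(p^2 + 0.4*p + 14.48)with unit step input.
FVT: lim_{t→∞} y(t) = lim_{p→0} p*Y(p) where Y(p) = H(p)/p.
= lim_{p→0} H(p) = H(0) = num(0)/den(0) = 5/14.48 = 0.3453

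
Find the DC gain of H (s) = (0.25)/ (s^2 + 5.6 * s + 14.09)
DC gain = H(0) = num(0)/den(0) = 0.25/14.09 = 0.01774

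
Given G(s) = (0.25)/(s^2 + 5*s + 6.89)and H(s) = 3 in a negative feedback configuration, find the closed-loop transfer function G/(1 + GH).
Closed-loop T = G/(1+GH).
Numerator: G_num * H_den = 0.25.
Denominator: G_den * H_den + G_num * H_num = (s^2 + 5*s + 6.89) + (0.75) = s^2 + 5*s + 7.64.
T(s) = (0.25)/(s^2 + 5*s + 7.64)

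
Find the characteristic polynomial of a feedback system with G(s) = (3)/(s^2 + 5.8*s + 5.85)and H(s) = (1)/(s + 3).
Characteristic poly = G_den * H_den + G_num * H_num = (s^3 + 8.8*s^2 + 23.25*s + 17.55) + (3) = s^3 + 8.8*s^2 + 23.25*s + 20.55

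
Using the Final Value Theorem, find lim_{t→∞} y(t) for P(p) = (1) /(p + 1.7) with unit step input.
FVT: lim_{t→∞} y(t) = lim_{p→0} p*Y(p) where Y(p) = P(p)/p.
= lim_{p→0} P(p) = P(0) = num(0)/den(0) = 1/1.7 = 0.5882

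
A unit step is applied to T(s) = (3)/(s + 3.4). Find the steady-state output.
FVT: lim_{t→∞} y(t) = lim_{s→0} s*Y(s) where Y(s) = T(s)/s.
= lim_{s→0} T(s) = T(0) = num(0)/den(0) = 3/3.4 = 0.8824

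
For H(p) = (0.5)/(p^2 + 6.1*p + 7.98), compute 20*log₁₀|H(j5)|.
Substitute p = j*5: H(j5) = -0.00697581 - 0.0125007j.
|H(j5)| = sqrt(Re² + Im²) = 0.01432.
20*log₁₀(0.01432) = -36.88 dB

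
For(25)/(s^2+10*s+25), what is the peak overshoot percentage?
Standard form: ωn²/(s²+2ζωn·s+ωn²) → ωn = 5, ζ = 1.
ζ ≥ 1, so the response is non-oscillatory: peak overshoot = 0%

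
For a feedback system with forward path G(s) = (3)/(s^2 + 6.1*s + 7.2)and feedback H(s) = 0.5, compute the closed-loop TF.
Closed-loop T = G/(1+GH).
Numerator: G_num * H_den = 3.
Denominator: G_den * H_den + G_num * H_num = (s^2 + 6.1*s + 7.2) + (1.5) = s^2 + 6.1*s + 8.7.
T(s) = (3)/(s^2 + 6.1*s + 8.7)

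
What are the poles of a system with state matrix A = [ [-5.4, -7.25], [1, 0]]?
Eigenvalues solve det(λI - A) = 0.
Characteristic polynomial: λ^2 + 5.4*λ + 7.25 = 0.
Factor: (λ + 2.5)(λ + 2.9) = 0.
Roots: -2.5, -2.9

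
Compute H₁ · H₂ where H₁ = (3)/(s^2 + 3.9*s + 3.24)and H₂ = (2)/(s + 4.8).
Series: H = H₁ · H₂ = (n₁·n₂)/(d₁·d₂).
Num: n₁·n₂ = 6. Den: d₁·d₂ = s^3 + 8.7*s^2 + 21.96*s + 15.552.
H(s) = (6)/(s^3 + 8.7*s^2 + 21.96*s + 15.552)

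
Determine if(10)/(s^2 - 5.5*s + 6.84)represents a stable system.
Denominator: s^2 - 5.5*s + 6.84 = (s - 3.6)(s - 1.9). Poles: 1.9, 3.6. All Re(p)<0: No (unstable)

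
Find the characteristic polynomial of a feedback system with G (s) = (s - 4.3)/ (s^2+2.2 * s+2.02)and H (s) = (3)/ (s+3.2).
Characteristic poly = G_den * H_den + G_num * H_num = (s^3 + 5.4*s^2 + 9.06*s + 6.464) + (3*s - 12.9) = s^3 + 5.4*s^2 + 12.06*s - 6.436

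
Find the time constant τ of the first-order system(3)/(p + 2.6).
First-order system: τ = -1/pole. Pole = -2.6. τ = -1/(-2.6) = 0.3846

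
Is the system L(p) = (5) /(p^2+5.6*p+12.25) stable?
Denominator: p^2 + 5.6*p + 12.25. Poles: -2.8 + 2.1j, -2.8 - 2.1j. All Re(p)<0: Yes (stable)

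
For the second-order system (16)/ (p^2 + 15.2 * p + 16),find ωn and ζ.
Standard form: ωn²/(p²+2ζωn·p+ωn²).
const=16=ωn² → ωn=4, p coeff=15.2=2ζωn → ζ=1.9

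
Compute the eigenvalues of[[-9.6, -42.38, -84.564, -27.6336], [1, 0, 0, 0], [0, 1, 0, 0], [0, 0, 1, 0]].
Eigenvalues solve det(λI - A) = 0.
Characteristic polynomial: λ^4 + 9.6*λ^3 + 42.38*λ^2 + 84.564*λ + 27.6336 = 0.
Factor: (λ + 0.4)(λ + 3.8)(λ^2 + 5.4*λ + 18.18) = 0.
Roots: -0.4, -2.7 + 3.3j, -2.7 - 3.3j, -3.8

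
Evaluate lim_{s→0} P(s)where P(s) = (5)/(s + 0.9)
DC gain = P(0) = num(0)/den(0) = 5/0.9 = 5.556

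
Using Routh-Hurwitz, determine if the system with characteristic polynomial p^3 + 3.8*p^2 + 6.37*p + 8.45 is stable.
Routh array:
p^3: [1, 6.37]; p^2: [3.8, 8.45]; p^1: [4.14632]; p^0: [8.45]
First column: [1, 3.8, 4.14632, 8.45]. Sign changes = 0.
Yes, stable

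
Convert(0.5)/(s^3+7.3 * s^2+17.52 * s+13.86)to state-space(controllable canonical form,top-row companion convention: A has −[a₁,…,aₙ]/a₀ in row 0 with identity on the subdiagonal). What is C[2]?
Reachable canonical form: C = numerator coefficients (right-aligned, zero-padded to length n).
num = 0.5, C = [[0, 0, 0.5]].
C[2] = 0.5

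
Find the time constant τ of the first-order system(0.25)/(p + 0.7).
First-order system: τ = -1/pole. Pole = -0.7. τ = -1/(-0.7) = 1.429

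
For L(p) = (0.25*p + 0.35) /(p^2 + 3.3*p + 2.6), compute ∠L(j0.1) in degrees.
Substitute p = j*0.1: L(j0.1) = 0.134187 - 0.00744462j.
∠L(j0.1) = atan2(Im, Re) = atan2(-0.00744462, 0.134187) = -3.18°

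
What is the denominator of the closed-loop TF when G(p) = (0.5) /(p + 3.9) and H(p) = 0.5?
Characteristic poly = G_den * H_den + G_num * H_num = (p + 3.9) + (0.25) = p + 4.15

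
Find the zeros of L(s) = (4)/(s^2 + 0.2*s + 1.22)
Numerator is a nonzero constant (4) → Zeros: none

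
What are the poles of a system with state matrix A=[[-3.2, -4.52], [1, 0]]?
Eigenvalues solve det(λI - A) = 0.
Characteristic polynomial: λ^2 + 3.2*λ + 4.52 = 0.
Roots: -1.6 + 1.4j, -1.6 - 1.4j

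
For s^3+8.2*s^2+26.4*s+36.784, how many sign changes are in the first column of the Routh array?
Routh array:
s^3: [1, 26.4]; s^2: [8.2, 36.784]; s^1: [21.9141]; s^0: [36.784]
First column: [1, 8.2, 21.9141, 36.784]. Sign changes = 0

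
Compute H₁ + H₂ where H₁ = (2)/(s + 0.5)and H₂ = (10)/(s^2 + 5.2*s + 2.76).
Parallel: H = H₁ + H₂ = (n₁·d₂ + n₂·d₁)/(d₁·d₂).
n₁·d₂ = 2*s^2 + 10.4*s + 5.52. n₂·d₁ = 10*s + 5. Sum = 2*s^2 + 20.4*s + 10.52. d₁·d₂ = s^3 + 5.7*s^2 + 5.36*s + 1.38.
H(s) = (2*s^2 + 20.4*s + 10.52)/(s^3 + 5.7*s^2 + 5.36*s + 1.38)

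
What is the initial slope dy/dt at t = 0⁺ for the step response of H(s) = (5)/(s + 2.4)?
IVT: y'(0⁺) = lim_{s→∞} s²·Y(s) = lim_{s→∞} s·H(s).
deg(num) = 0, deg(den) = 1, relative degree = 1, so s·H(s) → (leading num)/(leading den) = 5/1 = 5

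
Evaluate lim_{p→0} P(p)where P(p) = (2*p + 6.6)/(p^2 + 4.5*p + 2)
DC gain = P(0) = num(0)/den(0) = 6.6/2 = 3.3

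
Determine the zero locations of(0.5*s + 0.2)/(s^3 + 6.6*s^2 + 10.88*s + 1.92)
Set numerator = 0: 0.5*s + 0.2 = 0 → Zeros: -0.4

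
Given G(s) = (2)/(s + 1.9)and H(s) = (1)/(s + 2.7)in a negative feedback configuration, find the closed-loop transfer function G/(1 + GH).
Closed-loop T = G/(1+GH).
Numerator: G_num * H_den = 2*s + 5.4.
Denominator: G_den * H_den + G_num * H_num = (s^2 + 4.6*s + 5.13) + (2) = s^2 + 4.6*s + 7.13.
T(s) = (2*s + 5.4)/(s^2 + 4.6*s + 7.13)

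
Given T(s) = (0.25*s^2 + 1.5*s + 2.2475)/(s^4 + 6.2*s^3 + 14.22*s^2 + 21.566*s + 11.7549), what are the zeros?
Set numerator = 0: 0.25*s^2 + 1.5*s + 2.2475 = 0.25*(s + 2.9)(s + 3.1) = 0 → Zeros: -2.9, -3.1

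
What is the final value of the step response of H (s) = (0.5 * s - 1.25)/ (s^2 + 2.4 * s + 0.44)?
FVT: lim_{t→∞} y(t) = lim_{s→0} s*Y(s) where Y(s) = H(s)/s.
= lim_{s→0} H(s) = H(0) = num(0)/den(0) = -1.25/0.44 = -2.841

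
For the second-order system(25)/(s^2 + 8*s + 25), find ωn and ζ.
Standard form: ωn²/(s²+2ζωn·s+ωn²).
const=25=ωn² → ωn=5, s coeff=8=2ζωn → ζ=0.8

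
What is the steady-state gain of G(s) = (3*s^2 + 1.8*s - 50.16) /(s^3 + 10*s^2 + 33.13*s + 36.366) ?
DC gain = G(0) = num(0)/den(0) = -50.16/36.366 = -1.379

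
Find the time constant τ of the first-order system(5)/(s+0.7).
First-order system: τ = -1/pole. Pole = -0.7. τ = -1/(-0.7) = 1.429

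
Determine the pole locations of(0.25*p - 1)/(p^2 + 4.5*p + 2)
Set denominator = 0: p^2 + 4.5*p + 2 = (p + 0.5)(p + 4) = 0 → Poles: -0.5, -4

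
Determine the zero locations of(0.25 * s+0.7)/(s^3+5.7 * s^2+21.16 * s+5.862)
Set numerator = 0: 0.25*s + 0.7 = 0 → Zeros: -2.8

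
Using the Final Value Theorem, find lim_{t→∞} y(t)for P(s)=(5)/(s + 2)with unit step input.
FVT: lim_{t→∞} y(t) = lim_{s→0} s*Y(s) where Y(s) = P(s)/s.
= lim_{s→0} P(s) = P(0) = num(0)/den(0) = 5/2 = 2.5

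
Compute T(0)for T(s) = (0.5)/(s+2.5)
DC gain = T(0) = num(0)/den(0) = 0.5/2.5 = 0.2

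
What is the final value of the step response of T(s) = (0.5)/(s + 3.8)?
FVT: lim_{t→∞} y(t) = lim_{s→0} s*Y(s) where Y(s) = T(s)/s.
= lim_{s→0} T(s) = T(0) = num(0)/den(0) = 0.5/3.8 = 0.1316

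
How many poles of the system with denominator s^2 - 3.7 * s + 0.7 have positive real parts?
s^2 - 3.7*s + 0.7 = (s - 3.5)(s - 0.2). Poles: 0.2, 3.5. RHP poles (Re>0): 2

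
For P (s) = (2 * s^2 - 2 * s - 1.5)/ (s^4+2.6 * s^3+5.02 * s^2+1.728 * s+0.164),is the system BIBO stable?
Denominator: s^4 + 2.6*s^3 + 5.02*s^2 + 1.728*s + 0.164 = (s + 0.2)(s + 0.2)(s^2 + 2.2*s + 4.1). Poles: -0.2, -0.2, -1.1 + 1.7j, -1.1 - 1.7j. All Re(p)<0: Yes (stable)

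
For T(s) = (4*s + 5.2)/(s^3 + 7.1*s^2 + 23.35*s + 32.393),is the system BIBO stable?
Denominator: s^3 + 7.1*s^2 + 23.35*s + 32.393 = (s + 2.9)(s^2 + 4.2*s + 11.17). Poles: -2.1 + 2.6j, -2.1 - 2.6j, -2.9. All Re(p)<0: Yes (stable)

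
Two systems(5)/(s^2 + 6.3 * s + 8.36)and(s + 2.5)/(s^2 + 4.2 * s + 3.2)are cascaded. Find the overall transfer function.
Series: H = H₁ · H₂ = (n₁·n₂)/(d₁·d₂).
Num: n₁·n₂ = 5*s + 12.5. Den: d₁·d₂ = s^4 + 10.5*s^3 + 38.02*s^2 + 55.272*s + 26.752.
H(s) = (5*s + 12.5)/(s^4 + 10.5*s^3 + 38.02*s^2 + 55.272*s + 26.752)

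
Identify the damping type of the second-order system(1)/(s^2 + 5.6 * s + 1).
Standard form: ωn²/(s²+2ζωn·s+ωn²) gives ωn=1, ζ=2.8.
Overdamped (ζ = 2.8 > 1)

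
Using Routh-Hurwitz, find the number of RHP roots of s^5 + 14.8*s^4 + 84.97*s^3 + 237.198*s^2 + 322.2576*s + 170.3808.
Routh array:
s^5: [1, 84.97, 322.2576]; s^4: [14.8, 237.198, 170.3808]; s^3: [68.9431, 310.745]; s^2: [170.49, 170.3808]; s^1: [241.847]; s^0: [170.3808]
First column: [1, 14.8, 68.9431, 170.49, 241.847, 170.3808]. Sign changes = RHP roots = 0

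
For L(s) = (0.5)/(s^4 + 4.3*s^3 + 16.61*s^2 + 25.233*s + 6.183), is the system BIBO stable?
Denominator: s^4 + 4.3*s^3 + 16.61*s^2 + 25.233*s + 6.183 = (s + 0.3)(s + 1.8)(s^2 + 2.2*s + 11.45). Poles: -0.3, -1.1 + 3.2j, -1.1 - 3.2j, -1.8. All Re(p)<0: Yes (stable)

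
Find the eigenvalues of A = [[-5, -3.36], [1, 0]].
Eigenvalues solve det(λI - A) = 0.
Characteristic polynomial: λ^2 + 5*λ + 3.36 = 0.
Factor: (λ + 0.8)(λ + 4.2) = 0.
Roots: -0.8, -4.2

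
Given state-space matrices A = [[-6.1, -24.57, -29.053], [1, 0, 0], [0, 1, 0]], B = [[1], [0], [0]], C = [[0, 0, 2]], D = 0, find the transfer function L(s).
L(s) = C(sI - A)⁻¹B + D.
Characteristic polynomial det(sI - A) = s^3 + 6.1*s^2 + 24.57*s + 29.053.
Numerator from C·adj(sI-A)·B + D·det(sI-A) = 2.
L(s) = (2)/(s^3 + 6.1*s^2 + 24.57*s + 29.053)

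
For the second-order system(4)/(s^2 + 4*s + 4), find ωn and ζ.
Standard form: ωn²/(s²+2ζωn·s+ωn²).
const=4=ωn² → ωn=2, s coeff=4=2ζωn → ζ=1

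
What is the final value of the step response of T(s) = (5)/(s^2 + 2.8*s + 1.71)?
FVT: lim_{t→∞} y(t) = lim_{s→0} s*Y(s) where Y(s) = T(s)/s.
= lim_{s→0} T(s) = T(0) = num(0)/den(0) = 5/1.71 = 2.924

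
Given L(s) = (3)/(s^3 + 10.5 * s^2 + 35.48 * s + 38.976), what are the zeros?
Numerator is a nonzero constant (3) → Zeros: none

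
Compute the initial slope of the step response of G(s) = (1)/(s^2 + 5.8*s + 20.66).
IVT: y'(0⁺) = lim_{s→∞} s²·Y(s) = lim_{s→∞} s·G(s).
deg(num) = 0, deg(den) = 2, relative degree = 2 ≥ 2, so s·G(s) → 0. Initial slope = 0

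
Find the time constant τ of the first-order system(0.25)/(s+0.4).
First-order system: τ = -1/pole. Pole = -0.4. τ = -1/(-0.4) = 2.5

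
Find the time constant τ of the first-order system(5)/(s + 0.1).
First-order system: τ = -1/pole. Pole = -0.1. τ = -1/(-0.1) = 10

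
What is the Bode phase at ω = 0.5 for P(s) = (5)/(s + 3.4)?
Substitute s = j*0.5: P(j0.5) = 1.43946 - 0.211685j.
∠P(j0.5) = atan2(Im, Re) = atan2(-0.211685, 1.43946) = -8.37°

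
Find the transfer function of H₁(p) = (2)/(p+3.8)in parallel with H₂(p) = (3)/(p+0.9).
Parallel: H = H₁ + H₂ = (n₁·d₂ + n₂·d₁)/(d₁·d₂).
n₁·d₂ = 2*p + 1.8. n₂·d₁ = 3*p + 11.4. Sum = 5*p + 13.2. d₁·d₂ = p^2 + 4.7*p + 3.42.
H(p) = (5*p + 13.2)/(p^2 + 4.7*p + 3.42)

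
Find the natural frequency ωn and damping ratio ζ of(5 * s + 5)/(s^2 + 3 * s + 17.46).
Underdamped: complex pole -1.5 + 3.9j. ωn = |pole| = 4.179, ζ = -Re(pole)/ωn = 0.359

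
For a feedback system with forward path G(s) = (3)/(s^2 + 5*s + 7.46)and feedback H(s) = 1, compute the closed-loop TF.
Closed-loop T = G/(1+GH).
Numerator: G_num * H_den = 3.
Denominator: G_den * H_den + G_num * H_num = (s^2 + 5*s + 7.46) + (3) = s^2 + 5*s + 10.46.
T(s) = (3)/(s^2 + 5*s + 10.46)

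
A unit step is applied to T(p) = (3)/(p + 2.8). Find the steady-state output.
FVT: lim_{t→∞} y(t) = lim_{p→0} p*Y(p) where Y(p) = T(p)/p.
= lim_{p→0} T(p) = T(0) = num(0)/den(0) = 3/2.8 = 1.071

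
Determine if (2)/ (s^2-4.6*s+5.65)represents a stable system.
Denominator: s^2 - 4.6*s + 5.65. Poles: 2.3 + 0.6j, 2.3 - 0.6j. All Re(p)<0: No (unstable)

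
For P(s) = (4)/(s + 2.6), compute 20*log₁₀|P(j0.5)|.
Substitute s = j*0.5: P(j0.5) = 1.48359 - 0.285307j.
|P(j0.5)| = sqrt(Re² + Im²) = 1.511.
20*log₁₀(1.511) = 3.58 dB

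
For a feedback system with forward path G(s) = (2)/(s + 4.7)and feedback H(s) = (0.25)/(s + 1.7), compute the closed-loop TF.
Closed-loop T = G/(1+GH).
Numerator: G_num * H_den = 2*s + 3.4.
Denominator: G_den * H_den + G_num * H_num = (s^2 + 6.4*s + 7.99) + (0.5) = s^2 + 6.4*s + 8.49.
T(s) = (2*s + 3.4)/(s^2 + 6.4*s + 8.49)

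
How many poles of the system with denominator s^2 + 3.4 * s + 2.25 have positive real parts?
s^2 + 3.4*s + 2.25 = (s + 2.5)(s + 0.9). Poles: -0.9, -2.5. RHP poles (Re>0): 0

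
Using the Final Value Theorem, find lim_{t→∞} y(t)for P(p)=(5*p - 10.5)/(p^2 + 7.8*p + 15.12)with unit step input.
FVT: lim_{t→∞} y(t) = lim_{p→0} p*Y(p) where Y(p) = P(p)/p.
= lim_{p→0} P(p) = P(0) = num(0)/den(0) = -10.5/15.12 = -0.6944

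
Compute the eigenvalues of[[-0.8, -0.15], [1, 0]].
Eigenvalues solve det(λI - A) = 0.
Characteristic polynomial: λ^2 + 0.8*λ + 0.15 = 0.
Factor: (λ + 0.5)(λ + 0.3) = 0.
Roots: -0.3, -0.5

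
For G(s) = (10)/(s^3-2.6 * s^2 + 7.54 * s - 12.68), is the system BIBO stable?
Denominator: s^3 - 2.6*s^2 + 7.54*s - 12.68 = (s - 2)(s^2 - 0.6*s + 6.34). Poles: 0.3 + 2.5j, 0.3 - 2.5j, 2. All Re(p)<0: No (unstable)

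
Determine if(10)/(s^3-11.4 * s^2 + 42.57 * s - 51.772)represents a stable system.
Denominator: s^3 - 11.4*s^2 + 42.57*s - 51.772 = (s - 2.8)(s - 4.3)(s - 4.3). Poles: 2.8, 4.3, 4.3. All Re(p)<0: No (unstable)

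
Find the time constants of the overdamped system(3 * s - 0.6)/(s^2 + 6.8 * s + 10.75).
Overdamped: real poles at -2.5, -4.3. τ = -1/pole → τ₁ = 0.4, τ₂ = 0.2326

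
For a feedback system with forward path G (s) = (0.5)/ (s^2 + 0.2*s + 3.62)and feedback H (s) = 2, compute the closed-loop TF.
Closed-loop T = G/(1+GH).
Numerator: G_num * H_den = 0.5.
Denominator: G_den * H_den + G_num * H_num = (s^2 + 0.2*s + 3.62) + (1) = s^2 + 0.2*s + 4.62.
T(s) = (0.5)/(s^2 + 0.2*s + 4.62)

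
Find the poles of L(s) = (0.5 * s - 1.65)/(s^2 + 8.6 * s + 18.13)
Set denominator = 0: s^2 + 8.6*s + 18.13 = (s + 3.7)(s + 4.9) = 0 → Poles: -3.7, -4.9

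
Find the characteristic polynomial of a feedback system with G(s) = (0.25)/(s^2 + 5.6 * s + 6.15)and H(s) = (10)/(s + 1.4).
Characteristic poly = G_den * H_den + G_num * H_num = (s^3 + 7*s^2 + 13.99*s + 8.61) + (2.5) = s^3 + 7*s^2 + 13.99*s + 11.11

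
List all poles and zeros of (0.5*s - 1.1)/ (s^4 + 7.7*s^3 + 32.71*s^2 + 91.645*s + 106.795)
Set denominator = 0: s^4 + 7.7*s^3 + 32.71*s^2 + 91.645*s + 106.795 = (s + 3.1)(s + 2.6)(s^2 + 2*s + 13.25) = 0 → Poles: -1 + 3.5j, -1 - 3.5j, -2.6, -3.1
Set numerator = 0: 0.5*s - 1.1 = 0 → Zeros: 2.2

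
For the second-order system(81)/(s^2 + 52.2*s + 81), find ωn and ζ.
Standard form: ωn²/(s²+2ζωn·s+ωn²).
const=81=ωn² → ωn=9, s coeff=52.2=2ζωn → ζ=2.9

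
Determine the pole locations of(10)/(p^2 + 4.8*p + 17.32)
Set denominator = 0: p^2 + 4.8*p + 17.32 = 0 → Poles: -2.4 + 3.4j, -2.4 - 3.4j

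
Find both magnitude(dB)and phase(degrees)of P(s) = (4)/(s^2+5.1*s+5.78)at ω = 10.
Substitute s = j*10: P(j10) = -0.0328338 - 0.0177725j.
|P| = 20*log₁₀(sqrt(Re²+Im²)) = -28.56 dB.
∠P = atan2(Im, Re) = -151.57°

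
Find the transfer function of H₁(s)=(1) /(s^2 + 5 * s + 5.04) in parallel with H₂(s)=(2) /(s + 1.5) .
Parallel: H = H₁ + H₂ = (n₁·d₂ + n₂·d₁)/(d₁·d₂).
n₁·d₂ = s + 1.5. n₂·d₁ = 2*s^2 + 10*s + 10.08. Sum = 2*s^2 + 11*s + 11.58. d₁·d₂ = s^3 + 6.5*s^2 + 12.54*s + 7.56.
H(s) = (2*s^2 + 11*s + 11.58)/(s^3 + 6.5*s^2 + 12.54*s + 7.56)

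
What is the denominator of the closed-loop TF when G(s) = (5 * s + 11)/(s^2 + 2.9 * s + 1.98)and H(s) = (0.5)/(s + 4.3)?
Characteristic poly = G_den * H_den + G_num * H_num = (s^3 + 7.2*s^2 + 14.45*s + 8.514) + (2.5*s + 5.5) = s^3 + 7.2*s^2 + 16.95*s + 14.014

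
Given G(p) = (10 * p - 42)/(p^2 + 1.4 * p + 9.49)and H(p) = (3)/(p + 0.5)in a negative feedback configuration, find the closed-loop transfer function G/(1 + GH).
Closed-loop T = G/(1+GH).
Numerator: G_num * H_den = 10*p^2 - 37*p - 21.
Denominator: G_den * H_den + G_num * H_num = (p^3 + 1.9*p^2 + 10.19*p + 4.745) + (30*p - 126) = p^3 + 1.9*p^2 + 40.19*p - 121.255.
T(p) = (10*p^2 - 37*p - 21)/(p^3 + 1.9*p^2 + 40.19*p - 121.255)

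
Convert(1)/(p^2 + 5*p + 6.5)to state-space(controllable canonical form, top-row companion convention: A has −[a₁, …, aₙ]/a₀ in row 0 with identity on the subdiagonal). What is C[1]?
Reachable canonical form: C = numerator coefficients (right-aligned, zero-padded to length n).
num = 1, C = [[0, 1]].
C[1] = 1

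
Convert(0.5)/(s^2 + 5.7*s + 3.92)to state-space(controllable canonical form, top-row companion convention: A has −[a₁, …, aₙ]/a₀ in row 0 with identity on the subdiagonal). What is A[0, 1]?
Reachable canonical form for den = s^2 + 5.7*s + 3.92: top row of A = -[a₁,a₂,...,aₙ]/a₀, ones on the subdiagonal, zeros elsewhere.
A = [[-5.7, -3.92], [1, 0]].
A[0,1] = -3.92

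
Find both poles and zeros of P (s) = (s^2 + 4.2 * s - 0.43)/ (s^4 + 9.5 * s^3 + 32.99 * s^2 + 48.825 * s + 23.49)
Set denominator = 0: s^4 + 9.5*s^3 + 32.99*s^2 + 48.825*s + 23.49 = (s + 0.9)(s + 3.6)(s^2 + 5*s + 7.25) = 0 → Poles: -0.9, -2.5 + 1j, -2.5 - 1j, -3.6
Set numerator = 0: s^2 + 4.2*s - 0.43 = (s + 4.3)(s - 0.1) = 0 → Zeros: -4.3, 0.1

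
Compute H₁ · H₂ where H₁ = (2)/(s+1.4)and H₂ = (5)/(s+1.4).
Series: H = H₁ · H₂ = (n₁·n₂)/(d₁·d₂).
Num: n₁·n₂ = 10. Den: d₁·d₂ = s^2 + 2.8*s + 1.96.
H(s) = (10)/(s^2 + 2.8*s + 1.96)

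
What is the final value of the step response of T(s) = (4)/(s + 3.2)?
FVT: lim_{t→∞} y(t) = lim_{s→0} s*Y(s) where Y(s) = T(s)/s.
= lim_{s→0} T(s) = T(0) = num(0)/den(0) = 4/3.2 = 1.25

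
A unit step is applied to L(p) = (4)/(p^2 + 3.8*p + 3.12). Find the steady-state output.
FVT: lim_{t→∞} y(t) = lim_{p→0} p*Y(p) where Y(p) = L(p)/p.
= lim_{p→0} L(p) = L(0) = num(0)/den(0) = 4/3.12 = 1.282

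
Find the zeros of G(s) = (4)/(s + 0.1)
Numerator is a nonzero constant (4) → Zeros: none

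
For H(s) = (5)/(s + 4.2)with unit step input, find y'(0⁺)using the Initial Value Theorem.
IVT: y'(0⁺) = lim_{s→∞} s²·Y(s) = lim_{s→∞} s·H(s).
deg(num) = 0, deg(den) = 1, relative degree = 1, so s·H(s) → (leading num)/(leading den) = 5/1 = 5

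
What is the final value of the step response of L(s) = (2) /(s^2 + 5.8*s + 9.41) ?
FVT: lim_{t→∞} y(t) = lim_{s→0} s*Y(s) where Y(s) = L(s)/s.
= lim_{s→0} L(s) = L(0) = num(0)/den(0) = 2/9.41 = 0.2125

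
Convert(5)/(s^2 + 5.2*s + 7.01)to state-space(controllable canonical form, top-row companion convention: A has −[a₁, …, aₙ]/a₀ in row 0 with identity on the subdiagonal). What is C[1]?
Reachable canonical form: C = numerator coefficients (right-aligned, zero-padded to length n).
num = 5, C = [[0, 5]].
C[1] = 5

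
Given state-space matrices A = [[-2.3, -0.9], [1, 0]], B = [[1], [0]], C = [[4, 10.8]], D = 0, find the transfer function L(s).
L(s) = C(sI - A)⁻¹B + D.
Characteristic polynomial det(sI - A) = s^2 + 2.3*s + 0.9.
Numerator from C·adj(sI-A)·B + D·det(sI-A) = 4*s + 10.8.
L(s) = (4*s + 10.8)/(s^2 + 2.3*s + 0.9)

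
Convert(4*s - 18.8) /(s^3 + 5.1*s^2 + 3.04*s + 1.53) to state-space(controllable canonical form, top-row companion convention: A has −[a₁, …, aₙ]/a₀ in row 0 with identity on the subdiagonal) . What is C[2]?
Reachable canonical form: C = numerator coefficients (right-aligned, zero-padded to length n).
num = 4*s - 18.8, C = [[0, 4, -18.8]].
C[2] = -18.8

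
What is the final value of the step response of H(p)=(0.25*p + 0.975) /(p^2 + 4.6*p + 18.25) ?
FVT: lim_{t→∞} y(t) = lim_{p→0} p*Y(p) where Y(p) = H(p)/p.
= lim_{p→0} H(p) = H(0) = num(0)/den(0) = 0.975/18.25 = 0.05342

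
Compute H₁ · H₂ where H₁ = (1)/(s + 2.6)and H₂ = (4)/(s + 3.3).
Series: H = H₁ · H₂ = (n₁·n₂)/(d₁·d₂).
Num: n₁·n₂ = 4. Den: d₁·d₂ = s^2 + 5.9*s + 8.58.
H(s) = (4)/(s^2 + 5.9*s + 8.58)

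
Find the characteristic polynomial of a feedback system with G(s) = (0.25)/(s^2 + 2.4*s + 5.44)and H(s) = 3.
Characteristic poly = G_den * H_den + G_num * H_num = (s^2 + 2.4*s + 5.44) + (0.75) = s^2 + 2.4*s + 6.19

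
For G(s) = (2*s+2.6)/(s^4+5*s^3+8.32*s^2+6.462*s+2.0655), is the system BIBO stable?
Denominator: s^4 + 5*s^3 + 8.32*s^2 + 6.462*s + 2.0655 = (s + 2.7)(s + 0.9)(s^2 + 1.4*s + 0.85). Poles: -0.7 + 0.6j, -0.7 - 0.6j, -0.9, -2.7. All Re(p)<0: Yes (stable)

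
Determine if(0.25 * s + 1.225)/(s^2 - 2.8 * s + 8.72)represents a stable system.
Denominator: s^2 - 2.8*s + 8.72. Poles: 1.4 + 2.6j, 1.4 - 2.6j. All Re(p)<0: No (unstable)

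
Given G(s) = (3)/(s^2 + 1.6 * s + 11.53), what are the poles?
Set denominator = 0: s^2 + 1.6*s + 11.53 = 0 → Poles: -0.8 + 3.3j, -0.8 - 3.3j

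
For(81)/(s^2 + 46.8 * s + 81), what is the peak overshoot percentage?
Standard form: ωn²/(s²+2ζωn·s+ωn²) → ωn = 9, ζ = 2.6.
ζ ≥ 1, so the response is non-oscillatory: peak overshoot = 0%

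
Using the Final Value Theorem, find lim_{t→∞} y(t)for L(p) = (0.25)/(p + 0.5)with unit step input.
FVT: lim_{t→∞} y(t) = lim_{p→0} p*Y(p) where Y(p) = L(p)/p.
= lim_{p→0} L(p) = L(0) = num(0)/den(0) = 0.25/0.5 = 0.5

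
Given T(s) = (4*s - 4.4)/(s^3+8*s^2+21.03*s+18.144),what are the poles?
Set denominator = 0: s^3 + 8*s^2 + 21.03*s + 18.144 = (s + 2.1)(s + 3.2)(s + 2.7) = 0 → Poles: -2.1, -2.7, -3.2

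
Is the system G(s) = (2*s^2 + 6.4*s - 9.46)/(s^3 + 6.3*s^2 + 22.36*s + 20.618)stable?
Denominator: s^3 + 6.3*s^2 + 22.36*s + 20.618 = (s + 1.3)(s^2 + 5*s + 15.86). Poles: -1.3, -2.5 + 3.1j, -2.5 - 3.1j. All Re(p)<0: Yes (stable)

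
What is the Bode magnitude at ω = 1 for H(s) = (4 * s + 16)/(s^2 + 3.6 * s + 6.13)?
Substitute s = j*1: H(j1) = 2.45641 - 0.944066j.
|H(j1)| = sqrt(Re² + Im²) = 2.632.
20*log₁₀(2.632) = 8.40 dB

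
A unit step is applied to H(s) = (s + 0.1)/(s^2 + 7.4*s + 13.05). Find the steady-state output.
FVT: lim_{t→∞} y(t) = lim_{s→0} s*Y(s) where Y(s) = H(s)/s.
= lim_{s→0} H(s) = H(0) = num(0)/den(0) = 0.1/13.05 = 0.007663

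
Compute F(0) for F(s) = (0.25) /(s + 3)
DC gain = F(0) = num(0)/den(0) = 0.25/3 = 0.08333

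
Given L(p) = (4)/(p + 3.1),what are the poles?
Set denominator = 0: p + 3.1 = 0 → Poles: -3.1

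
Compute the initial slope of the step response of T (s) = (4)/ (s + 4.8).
IVT: y'(0⁺) = lim_{s→∞} s²·Y(s) = lim_{s→∞} s·T(s).
deg(num) = 0, deg(den) = 1, relative degree = 1, so s·T(s) → (leading num)/(leading den) = 4/1 = 4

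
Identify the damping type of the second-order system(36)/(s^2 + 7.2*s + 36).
Standard form: ωn²/(s²+2ζωn·s+ωn²) gives ωn=6, ζ=0.6.
Underdamped (ζ = 0.6 < 1)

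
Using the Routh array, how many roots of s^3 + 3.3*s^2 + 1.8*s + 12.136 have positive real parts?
Routh array:
s^3: [1, 1.8]; s^2: [3.3, 12.136]; s^1: [-1.87758]; s^0: [12.136]
First column: [1, 3.3, -1.87758, 12.136]. Sign changes = RHP roots = 2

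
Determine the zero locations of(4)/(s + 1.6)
Numerator is a nonzero constant (4) → Zeros: none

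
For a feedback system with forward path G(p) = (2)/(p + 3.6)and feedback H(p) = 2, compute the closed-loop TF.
Closed-loop T = G/(1+GH).
Numerator: G_num * H_den = 2.
Denominator: G_den * H_den + G_num * H_num = (p + 3.6) + (4) = p + 7.6.
T(p) = (2)/(p + 7.6)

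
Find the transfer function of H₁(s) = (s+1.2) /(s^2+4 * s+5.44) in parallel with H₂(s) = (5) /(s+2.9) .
Parallel: H = H₁ + H₂ = (n₁·d₂ + n₂·d₁)/(d₁·d₂).
n₁·d₂ = s^2 + 4.1*s + 3.48. n₂·d₁ = 5*s^2 + 20*s + 27.2. Sum = 6*s^2 + 24.1*s + 30.68. d₁·d₂ = s^3 + 6.9*s^2 + 17.04*s + 15.776.
H(s) = (6*s^2 + 24.1*s + 30.68)/(s^3 + 6.9*s^2 + 17.04*s + 15.776)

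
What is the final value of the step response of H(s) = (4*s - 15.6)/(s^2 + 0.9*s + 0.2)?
FVT: lim_{t→∞} y(t) = lim_{s→0} s*Y(s) where Y(s) = H(s)/s.
= lim_{s→0} H(s) = H(0) = num(0)/den(0) = -15.6/0.2 = -78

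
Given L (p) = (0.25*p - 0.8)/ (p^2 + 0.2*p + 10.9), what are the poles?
Set denominator = 0: p^2 + 0.2*p + 10.9 = 0 → Poles: -0.1 + 3.3j, -0.1 - 3.3j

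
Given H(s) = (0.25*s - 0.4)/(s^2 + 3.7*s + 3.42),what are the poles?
Set denominator = 0: s^2 + 3.7*s + 3.42 = (s + 1.9)(s + 1.8) = 0 → Poles: -1.8, -1.9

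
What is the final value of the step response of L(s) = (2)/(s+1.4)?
FVT: lim_{t→∞} y(t) = lim_{s→0} s*Y(s) where Y(s) = L(s)/s.
= lim_{s→0} L(s) = L(0) = num(0)/den(0) = 2/1.4 = 1.429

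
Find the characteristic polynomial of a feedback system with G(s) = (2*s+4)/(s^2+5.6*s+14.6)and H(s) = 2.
Characteristic poly = G_den * H_den + G_num * H_num = (s^2 + 5.6*s + 14.6) + (4*s + 8) = s^2 + 9.6*s + 22.6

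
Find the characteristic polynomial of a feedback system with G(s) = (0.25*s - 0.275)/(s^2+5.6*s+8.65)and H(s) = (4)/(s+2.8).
Characteristic poly = G_den * H_den + G_num * H_num = (s^3 + 8.4*s^2 + 24.33*s + 24.22) + (s - 1.1) = s^3 + 8.4*s^2 + 25.33*s + 23.12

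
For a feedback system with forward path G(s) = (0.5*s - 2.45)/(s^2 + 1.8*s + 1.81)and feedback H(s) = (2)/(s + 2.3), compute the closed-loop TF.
Closed-loop T = G/(1+GH).
Numerator: G_num * H_den = 0.5*s^2 - 1.3*s - 5.635.
Denominator: G_den * H_den + G_num * H_num = (s^3 + 4.1*s^2 + 5.95*s + 4.163) + (s - 4.9) = s^3 + 4.1*s^2 + 6.95*s - 0.737.
T(s) = (0.5*s^2 - 1.3*s - 5.635)/(s^3 + 4.1*s^2 + 6.95*s - 0.737)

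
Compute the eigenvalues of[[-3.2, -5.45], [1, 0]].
Eigenvalues solve det(λI - A) = 0.
Characteristic polynomial: λ^2 + 3.2*λ + 5.45 = 0.
Roots: -1.6 + 1.7j, -1.6 - 1.7j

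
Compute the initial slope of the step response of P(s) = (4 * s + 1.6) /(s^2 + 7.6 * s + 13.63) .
IVT: y'(0⁺) = lim_{s→∞} s²·Y(s) = lim_{s→∞} s·P(s).
deg(num) = 1, deg(den) = 2, relative degree = 1, so s·P(s) → (leading num)/(leading den) = 4/1 = 4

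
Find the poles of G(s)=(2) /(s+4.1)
Set denominator = 0: s + 4.1 = 0 → Poles: -4.1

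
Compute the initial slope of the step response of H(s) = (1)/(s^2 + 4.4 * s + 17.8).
IVT: y'(0⁺) = lim_{s→∞} s²·Y(s) = lim_{s→∞} s·H(s).
deg(num) = 0, deg(den) = 2, relative degree = 2 ≥ 2, so s·H(s) → 0. Initial slope = 0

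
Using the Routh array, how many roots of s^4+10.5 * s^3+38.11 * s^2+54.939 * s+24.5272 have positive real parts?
Routh array:
s^4: [1, 38.11, 24.5272]; s^3: [10.5, 54.939]; s^2: [32.8777, 24.5272]; s^1: [47.1059]; s^0: [24.5272]
First column: [1, 10.5, 32.8777, 47.1059, 24.5272]. Sign changes = RHP roots = 0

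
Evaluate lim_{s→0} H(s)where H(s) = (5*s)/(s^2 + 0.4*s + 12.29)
DC gain = H(0) = num(0)/den(0) = 0/12.29 = 0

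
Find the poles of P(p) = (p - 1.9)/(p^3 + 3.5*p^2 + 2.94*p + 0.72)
Set denominator = 0: p^3 + 3.5*p^2 + 2.94*p + 0.72 = (p + 0.6)(p + 0.5)(p + 2.4) = 0 → Poles: -0.5, -0.6, -2.4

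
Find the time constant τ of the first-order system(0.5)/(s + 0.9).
First-order system: τ = -1/pole. Pole = -0.9. τ = -1/(-0.9) = 1.111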